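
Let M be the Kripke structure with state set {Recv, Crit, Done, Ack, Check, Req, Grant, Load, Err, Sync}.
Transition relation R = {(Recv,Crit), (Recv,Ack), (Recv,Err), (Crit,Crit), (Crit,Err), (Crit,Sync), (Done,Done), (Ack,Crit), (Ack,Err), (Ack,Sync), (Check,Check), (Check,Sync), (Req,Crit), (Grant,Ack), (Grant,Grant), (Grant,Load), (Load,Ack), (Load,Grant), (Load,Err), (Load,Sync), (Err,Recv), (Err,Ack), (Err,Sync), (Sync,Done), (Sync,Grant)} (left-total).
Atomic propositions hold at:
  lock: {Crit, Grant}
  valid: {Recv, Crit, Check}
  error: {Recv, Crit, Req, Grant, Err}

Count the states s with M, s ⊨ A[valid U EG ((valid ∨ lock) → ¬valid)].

Sat(valid ∨ lock) = {Recv, Crit, Check, Grant}
Sat(¬valid) = {Done, Ack, Req, Grant, Load, Err, Sync}
Sat((valid ∨ lock) → ¬valid) = {Done, Ack, Req, Grant, Load, Err, Sync}
EG ((valid ∨ lock) → ¬valid): greatest fixpoint, start Z0 = {Done, Ack, Req, Grant, Load, Err, Sync}, keep only states in Sat with some successor in Z. Z1 = {Done, Ack, Grant, Load, Err, Sync}; fixed.
Sat(EG ((valid ∨ lock) → ¬valid)) = {Done, Ack, Grant, Load, Err, Sync}
A[valid U EG ((valid ∨ lock) → ¬valid)]: least fixpoint, start Z0 = Sat(EG ((valid ∨ lock) → ¬valid)) = {Done, Ack, Grant, Load, Err, Sync}, add states in Sat(valid) with every successor in Z. Already a fixed point.
Sat(A[valid U EG ((valid ∨ lock) → ¬valid)]) = {Done, Ack, Grant, Load, Err, Sync}
|Sat(A[valid U EG ((valid ∨ lock) → ¬valid)])| = |{Done, Ack, Grant, Load, Err, Sync}| = 6.

6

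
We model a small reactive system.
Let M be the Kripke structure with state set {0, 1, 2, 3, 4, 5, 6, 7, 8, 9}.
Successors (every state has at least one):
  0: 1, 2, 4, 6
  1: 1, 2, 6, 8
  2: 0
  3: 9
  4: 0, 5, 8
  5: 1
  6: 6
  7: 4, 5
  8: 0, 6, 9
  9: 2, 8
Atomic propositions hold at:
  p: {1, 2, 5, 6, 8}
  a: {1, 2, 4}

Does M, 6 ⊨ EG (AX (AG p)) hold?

AG p: greatest fixpoint, start Z0 = {1, 2, 5, 6, 8}, keep only states in Sat with every successor in Z. Z1 = {1, 5, 6}; Z2 = {5, 6}; Z3 = {6}; fixed.
Sat(AG p) = {6}
Sat(AX (AG p)) = {s : every successor in {6}} = {6}
EG (AX (AG p)): greatest fixpoint, start Z0 = {6}, keep only states in Sat with some successor in Z. Already a fixed point.
Sat(EG (AX (AG p))) = {6}
6 ∈ Sat(EG (AX (AG p))) = {6}, so the formula holds at 6.

Yes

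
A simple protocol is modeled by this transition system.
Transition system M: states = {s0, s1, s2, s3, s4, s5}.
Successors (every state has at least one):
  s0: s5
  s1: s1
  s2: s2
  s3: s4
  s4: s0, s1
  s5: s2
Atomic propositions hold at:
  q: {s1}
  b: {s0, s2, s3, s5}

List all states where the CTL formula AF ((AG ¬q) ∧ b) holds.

Sat(¬q) = {s0, s2, s3, s4, s5}
AG ¬q: greatest fixpoint, start Z0 = {s0, s2, s3, s4, s5}, keep only states in Sat with every successor in Z. Z1 = {s0, s2, s3, s5}; Z2 = {s0, s2, s5}; fixed.
Sat(AG ¬q) = {s0, s2, s5}
Sat((AG ¬q) ∧ b) = {s0, s2, s5}
AF ((AG ¬q) ∧ b): least fixpoint, start Z0 = {s0, s2, s5}, add states with every successor in Z. Already a fixed point.
Sat(AF ((AG ¬q) ∧ b)) = {s0, s2, s5}

{s0, s2, s5}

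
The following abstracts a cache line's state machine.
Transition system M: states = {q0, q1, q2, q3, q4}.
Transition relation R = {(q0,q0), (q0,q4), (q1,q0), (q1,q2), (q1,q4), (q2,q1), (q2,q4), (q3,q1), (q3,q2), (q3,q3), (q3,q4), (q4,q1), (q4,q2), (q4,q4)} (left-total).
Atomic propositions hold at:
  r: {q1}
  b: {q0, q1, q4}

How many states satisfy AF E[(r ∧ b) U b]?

Sat(r ∧ b) = {q1}
E[(r ∧ b) U b]: least fixpoint, start Z0 = Sat(b) = {q0, q1, q4}, add states in Sat(r ∧ b) with some successor in Z. Already a fixed point.
Sat(E[(r ∧ b) U b]) = {q0, q1, q4}
AF E[(r ∧ b) U b]: least fixpoint, start Z0 = {q0, q1, q4}, add states with every successor in Z. Z1 = {q0, q1, q2, q4}; fixed.
Sat(AF E[(r ∧ b) U b]) = {q0, q1, q2, q4}
|Sat(AF E[(r ∧ b) U b])| = |{q0, q1, q2, q4}| = 4.

4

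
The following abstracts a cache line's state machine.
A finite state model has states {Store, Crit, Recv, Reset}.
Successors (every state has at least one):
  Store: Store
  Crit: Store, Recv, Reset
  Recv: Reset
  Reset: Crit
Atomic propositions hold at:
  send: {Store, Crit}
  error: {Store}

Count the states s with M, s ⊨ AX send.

Sat(AX send) = {s : every successor in {Store, Crit}} = {Store, Reset}
|Sat(AX send)| = |{Store, Reset}| = 2.

2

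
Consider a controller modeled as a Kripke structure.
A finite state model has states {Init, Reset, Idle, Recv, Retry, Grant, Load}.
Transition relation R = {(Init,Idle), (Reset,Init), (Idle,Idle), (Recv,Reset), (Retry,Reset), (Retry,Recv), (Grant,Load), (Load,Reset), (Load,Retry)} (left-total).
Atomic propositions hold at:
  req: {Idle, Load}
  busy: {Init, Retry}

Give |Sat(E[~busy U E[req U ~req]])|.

6

Sat(~busy) = {Reset, Idle, Recv, Grant, Load}
Sat(~req) = {Init, Reset, Recv, Retry, Grant}
E[req U ~req]: least fixpoint, start Z0 = Sat(~req) = {Init, Reset, Recv, Retry, Grant}, add states in Sat(req) with some successor in Z. Z1 = {Init, Reset, Recv, Retry, Grant, Load}; fixed.
Sat(E[req U ~req]) = {Init, Reset, Recv, Retry, Grant, Load}
E[~busy U E[req U ~req]]: least fixpoint, start Z0 = Sat(E[req U ~req]) = {Init, Reset, Recv, Retry, Grant, Load}, add states in Sat(~busy) with some successor in Z. Already a fixed point.
Sat(E[~busy U E[req U ~req]]) = {Init, Reset, Recv, Retry, Grant, Load}
|Sat(E[~busy U E[req U ~req]])| = |{Init, Reset, Recv, Retry, Grant, Load}| = 6.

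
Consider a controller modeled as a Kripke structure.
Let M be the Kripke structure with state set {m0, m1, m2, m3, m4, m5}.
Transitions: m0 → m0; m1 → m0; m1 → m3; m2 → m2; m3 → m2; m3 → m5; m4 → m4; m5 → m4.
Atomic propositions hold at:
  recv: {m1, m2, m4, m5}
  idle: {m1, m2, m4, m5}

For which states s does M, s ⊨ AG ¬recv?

Sat(¬recv) = {m0, m3}
AG ¬recv: greatest fixpoint, start Z0 = {m0, m3}, keep only states in Sat with every successor in Z. Z1 = {m0}; fixed.
Sat(AG ¬recv) = {m0}

{m0}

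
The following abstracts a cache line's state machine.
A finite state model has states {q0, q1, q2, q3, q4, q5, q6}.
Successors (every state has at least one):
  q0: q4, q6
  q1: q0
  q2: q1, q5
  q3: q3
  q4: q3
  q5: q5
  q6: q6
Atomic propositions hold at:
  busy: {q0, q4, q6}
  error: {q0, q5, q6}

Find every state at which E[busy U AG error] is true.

AG error: greatest fixpoint, start Z0 = {q0, q5, q6}, keep only states in Sat with every successor in Z. Z1 = {q5, q6}; fixed.
Sat(AG error) = {q5, q6}
E[busy U AG error]: least fixpoint, start Z0 = Sat(AG error) = {q5, q6}, add states in Sat(busy) with some successor in Z. Z1 = {q0, q5, q6}; fixed.
Sat(E[busy U AG error]) = {q0, q5, q6}

{q0, q5, q6}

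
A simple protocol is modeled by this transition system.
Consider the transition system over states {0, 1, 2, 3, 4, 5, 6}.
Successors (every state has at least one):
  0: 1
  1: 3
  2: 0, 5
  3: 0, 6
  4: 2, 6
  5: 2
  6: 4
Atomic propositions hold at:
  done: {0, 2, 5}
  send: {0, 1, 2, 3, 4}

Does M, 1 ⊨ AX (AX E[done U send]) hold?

No

E[done U send]: least fixpoint, start Z0 = Sat(send) = {0, 1, 2, 3, 4}, add states in Sat(done) with some successor in Z. Z1 = {0, 1, 2, 3, 4, 5}; fixed.
Sat(E[done U send]) = {0, 1, 2, 3, 4, 5}
Sat(AX E[done U send]) = {s : every successor in {0, 1, 2, 3, 4, 5}} = {0, 1, 2, 5, 6}
Sat(AX (AX E[done U send])) = {s : every successor in {0, 1, 2, 5, 6}} = {0, 2, 3, 4, 5}
1 ∉ Sat(AX (AX E[done U send])) = {0, 2, 3, 4, 5}, so the formula does not hold at 1.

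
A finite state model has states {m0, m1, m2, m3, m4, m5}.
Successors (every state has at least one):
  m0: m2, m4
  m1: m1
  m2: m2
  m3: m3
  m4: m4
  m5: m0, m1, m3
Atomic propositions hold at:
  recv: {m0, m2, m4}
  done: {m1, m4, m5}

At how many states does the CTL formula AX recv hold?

3

Sat(AX recv) = {s : every successor in {m0, m2, m4}} = {m0, m2, m4}
|Sat(AX recv)| = |{m0, m2, m4}| = 3.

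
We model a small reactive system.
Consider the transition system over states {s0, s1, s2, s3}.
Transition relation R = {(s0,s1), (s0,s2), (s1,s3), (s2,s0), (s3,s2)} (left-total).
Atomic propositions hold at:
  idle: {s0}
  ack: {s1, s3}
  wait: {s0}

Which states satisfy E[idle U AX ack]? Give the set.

Sat(AX ack) = {s : every successor in {s1, s3}} = {s1}
E[idle U AX ack]: least fixpoint, start Z0 = Sat(AX ack) = {s1}, add states in Sat(idle) with some successor in Z. Z1 = {s0, s1}; fixed.
Sat(E[idle U AX ack]) = {s0, s1}

{s0, s1}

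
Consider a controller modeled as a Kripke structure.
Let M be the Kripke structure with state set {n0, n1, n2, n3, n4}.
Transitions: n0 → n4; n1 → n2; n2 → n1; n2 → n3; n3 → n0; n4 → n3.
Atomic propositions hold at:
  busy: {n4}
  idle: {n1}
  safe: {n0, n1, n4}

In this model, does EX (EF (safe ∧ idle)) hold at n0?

Sat(safe ∧ idle) = {n1}
EF (safe ∧ idle): least fixpoint, start Z0 = {n1}, add states with some successor in Z. Z1 = {n1, n2}; fixed.
Sat(EF (safe ∧ idle)) = {n1, n2}
Sat(EX (EF (safe ∧ idle))) = {s : some successor in {n1, n2}} = {n1, n2}
n0 ∉ Sat(EX (EF (safe ∧ idle))) = {n1, n2}, so the formula does not hold at n0.

No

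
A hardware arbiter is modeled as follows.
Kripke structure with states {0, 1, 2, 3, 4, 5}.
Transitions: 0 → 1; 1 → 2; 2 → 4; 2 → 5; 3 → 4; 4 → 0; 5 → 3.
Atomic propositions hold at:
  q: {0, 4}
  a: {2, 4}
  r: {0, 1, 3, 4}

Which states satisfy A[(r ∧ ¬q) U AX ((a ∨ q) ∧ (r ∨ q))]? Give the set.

Sat(¬q) = {1, 2, 3, 5}
Sat(r ∧ ¬q) = {1, 3}
Sat(a ∨ q) = {0, 2, 4}
Sat(r ∨ q) = {0, 1, 3, 4}
Sat((a ∨ q) ∧ (r ∨ q)) = {0, 4}
Sat(AX ((a ∨ q) ∧ (r ∨ q))) = {s : every successor in {0, 4}} = {3, 4}
A[(r ∧ ¬q) U AX ((a ∨ q) ∧ (r ∨ q))]: least fixpoint, start Z0 = Sat(AX ((a ∨ q) ∧ (r ∨ q))) = {3, 4}, add states in Sat(r ∧ ¬q) with every successor in Z. Already a fixed point.
Sat(A[(r ∧ ¬q) U AX ((a ∨ q) ∧ (r ∨ q))]) = {3, 4}

{3, 4}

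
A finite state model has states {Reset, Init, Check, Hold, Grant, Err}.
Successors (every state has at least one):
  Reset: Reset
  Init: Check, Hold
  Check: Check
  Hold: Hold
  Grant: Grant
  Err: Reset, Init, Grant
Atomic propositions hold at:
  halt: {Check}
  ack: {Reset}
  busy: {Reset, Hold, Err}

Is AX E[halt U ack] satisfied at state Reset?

Yes

E[halt U ack]: least fixpoint, start Z0 = Sat(ack) = {Reset}, add states in Sat(halt) with some successor in Z. Already a fixed point.
Sat(E[halt U ack]) = {Reset}
Sat(AX E[halt U ack]) = {s : every successor in {Reset}} = {Reset}
Reset ∈ Sat(AX E[halt U ack]) = {Reset}, so the formula holds at Reset.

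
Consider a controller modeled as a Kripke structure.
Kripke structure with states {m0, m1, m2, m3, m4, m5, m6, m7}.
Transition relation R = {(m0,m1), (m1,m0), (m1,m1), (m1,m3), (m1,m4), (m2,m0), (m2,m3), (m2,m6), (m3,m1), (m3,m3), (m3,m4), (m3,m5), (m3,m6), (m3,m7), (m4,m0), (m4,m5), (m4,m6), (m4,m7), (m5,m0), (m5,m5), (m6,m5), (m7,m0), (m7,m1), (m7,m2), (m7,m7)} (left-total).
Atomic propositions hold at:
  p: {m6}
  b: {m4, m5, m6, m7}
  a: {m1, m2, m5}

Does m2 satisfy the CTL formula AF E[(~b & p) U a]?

Yes

Sat(~b) = {m0, m1, m2, m3}
Sat(~b & p) = ∅
E[(~b & p) U a]: least fixpoint, start Z0 = Sat(a) = {m1, m2, m5}, add states in Sat(~b & p) with some successor in Z. Already a fixed point.
Sat(E[(~b & p) U a]) = {m1, m2, m5}
AF E[(~b & p) U a]: least fixpoint, start Z0 = {m1, m2, m5}, add states with every successor in Z. Z1 = {m0, m1, m2, m5, m6}; fixed.
Sat(AF E[(~b & p) U a]) = {m0, m1, m2, m5, m6}
m2 ∈ Sat(AF E[(~b & p) U a]) = {m0, m1, m2, m5, m6}, so the formula holds at m2.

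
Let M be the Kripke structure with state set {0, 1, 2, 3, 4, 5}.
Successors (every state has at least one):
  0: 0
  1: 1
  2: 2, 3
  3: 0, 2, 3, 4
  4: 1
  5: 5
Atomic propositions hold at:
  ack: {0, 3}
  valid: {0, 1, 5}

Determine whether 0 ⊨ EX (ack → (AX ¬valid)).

Sat(¬valid) = {2, 3, 4}
Sat(AX ¬valid) = {s : every successor in {2, 3, 4}} = {2}
Sat(ack → (AX ¬valid)) = {1, 2, 4, 5}
Sat(EX (ack → (AX ¬valid))) = {s : some successor in {1, 2, 4, 5}} = {1, 2, 3, 4, 5}
0 ∉ Sat(EX (ack → (AX ¬valid))) = {1, 2, 3, 4, 5}, so the formula does not hold at 0.

No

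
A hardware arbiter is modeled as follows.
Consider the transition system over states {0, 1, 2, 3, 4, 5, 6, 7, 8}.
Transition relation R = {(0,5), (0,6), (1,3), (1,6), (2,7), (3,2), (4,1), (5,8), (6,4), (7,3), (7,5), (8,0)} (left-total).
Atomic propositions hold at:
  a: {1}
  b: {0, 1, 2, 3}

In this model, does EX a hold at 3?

Sat(EX a) = {s : some successor in {1}} = {4}
3 ∉ Sat(EX a) = {4}, so the formula does not hold at 3.

No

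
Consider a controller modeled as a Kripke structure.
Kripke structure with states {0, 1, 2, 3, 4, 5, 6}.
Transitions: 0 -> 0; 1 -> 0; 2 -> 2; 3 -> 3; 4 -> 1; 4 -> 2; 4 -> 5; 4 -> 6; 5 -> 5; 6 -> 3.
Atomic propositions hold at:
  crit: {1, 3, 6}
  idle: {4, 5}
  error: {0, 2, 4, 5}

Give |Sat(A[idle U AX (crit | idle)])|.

Sat(crit | idle) = {1, 3, 4, 5, 6}
Sat(AX (crit | idle)) = {s : every successor in {1, 3, 4, 5, 6}} = {3, 5, 6}
A[idle U AX (crit | idle)]: least fixpoint, start Z0 = Sat(AX (crit | idle)) = {3, 5, 6}, add states in Sat(idle) with every successor in Z. Already a fixed point.
Sat(A[idle U AX (crit | idle)]) = {3, 5, 6}
|Sat(A[idle U AX (crit | idle)])| = |{3, 5, 6}| = 3.

3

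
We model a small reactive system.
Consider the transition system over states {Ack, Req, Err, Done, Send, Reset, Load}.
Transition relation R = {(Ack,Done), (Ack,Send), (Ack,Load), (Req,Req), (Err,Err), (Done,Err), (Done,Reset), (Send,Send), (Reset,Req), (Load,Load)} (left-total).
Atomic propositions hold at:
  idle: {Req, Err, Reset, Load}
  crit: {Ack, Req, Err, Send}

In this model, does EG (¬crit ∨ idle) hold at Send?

Sat(¬crit) = {Done, Reset, Load}
Sat(¬crit ∨ idle) = {Req, Err, Done, Reset, Load}
EG (¬crit ∨ idle): greatest fixpoint, start Z0 = {Req, Err, Done, Reset, Load}, keep only states in Sat with some successor in Z. Already a fixed point.
Sat(EG (¬crit ∨ idle)) = {Req, Err, Done, Reset, Load}
Send ∉ Sat(EG (¬crit ∨ idle)) = {Req, Err, Done, Reset, Load}, so the formula does not hold at Send.

No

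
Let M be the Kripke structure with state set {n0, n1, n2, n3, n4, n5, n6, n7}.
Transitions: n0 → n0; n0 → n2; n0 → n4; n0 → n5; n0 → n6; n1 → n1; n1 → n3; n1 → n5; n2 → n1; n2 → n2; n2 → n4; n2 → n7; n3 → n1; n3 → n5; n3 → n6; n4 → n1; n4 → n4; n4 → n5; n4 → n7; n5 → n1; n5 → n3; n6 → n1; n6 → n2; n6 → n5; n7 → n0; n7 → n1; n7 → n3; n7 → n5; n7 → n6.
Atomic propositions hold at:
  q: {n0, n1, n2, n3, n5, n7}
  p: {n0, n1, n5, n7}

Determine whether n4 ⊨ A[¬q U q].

Sat(¬q) = {n4, n6}
A[¬q U q]: least fixpoint, start Z0 = Sat(q) = {n0, n1, n2, n3, n5, n7}, add states in Sat(¬q) with every successor in Z. Z1 = {n0, n1, n2, n3, n5, n6, n7}; fixed.
Sat(A[¬q U q]) = {n0, n1, n2, n3, n5, n6, n7}
n4 ∉ Sat(A[¬q U q]) = {n0, n1, n2, n3, n5, n6, n7}, so the formula does not hold at n4.

No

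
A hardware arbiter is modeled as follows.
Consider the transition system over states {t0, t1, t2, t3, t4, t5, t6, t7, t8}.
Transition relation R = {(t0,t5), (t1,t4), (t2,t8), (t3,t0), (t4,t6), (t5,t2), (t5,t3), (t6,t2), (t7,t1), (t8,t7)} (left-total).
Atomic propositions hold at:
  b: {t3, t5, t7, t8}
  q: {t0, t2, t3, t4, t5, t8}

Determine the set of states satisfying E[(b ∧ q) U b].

{t3, t5, t7, t8}

Sat(b ∧ q) = {t3, t5, t8}
E[(b ∧ q) U b]: least fixpoint, start Z0 = Sat(b) = {t3, t5, t7, t8}, add states in Sat(b ∧ q) with some successor in Z. Already a fixed point.
Sat(E[(b ∧ q) U b]) = {t3, t5, t7, t8}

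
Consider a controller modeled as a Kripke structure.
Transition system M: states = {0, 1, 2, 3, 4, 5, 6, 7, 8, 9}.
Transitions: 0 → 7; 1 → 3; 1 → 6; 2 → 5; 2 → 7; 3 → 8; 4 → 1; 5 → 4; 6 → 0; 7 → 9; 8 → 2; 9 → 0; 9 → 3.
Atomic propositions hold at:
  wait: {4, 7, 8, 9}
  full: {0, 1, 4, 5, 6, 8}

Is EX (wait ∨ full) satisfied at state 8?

No

Sat(wait ∨ full) = {0, 1, 4, 5, 6, 7, 8, 9}
Sat(EX (wait ∨ full)) = {s : some successor in {0, 1, 4, 5, 6, 7, 8, 9}} = {0, 1, 2, 3, 4, 5, 6, 7, 9}
8 ∉ Sat(EX (wait ∨ full)) = {0, 1, 2, 3, 4, 5, 6, 7, 9}, so the formula does not hold at 8.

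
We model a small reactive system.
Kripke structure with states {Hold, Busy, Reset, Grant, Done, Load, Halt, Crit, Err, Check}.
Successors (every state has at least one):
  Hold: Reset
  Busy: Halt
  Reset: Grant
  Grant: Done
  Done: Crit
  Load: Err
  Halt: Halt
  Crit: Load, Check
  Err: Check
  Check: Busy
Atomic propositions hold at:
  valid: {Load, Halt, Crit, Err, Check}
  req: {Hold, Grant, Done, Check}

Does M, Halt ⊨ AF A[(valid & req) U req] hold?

Sat(valid & req) = {Check}
A[(valid & req) U req]: least fixpoint, start Z0 = Sat(req) = {Hold, Grant, Done, Check}, add states in Sat(valid & req) with every successor in Z. Already a fixed point.
Sat(A[(valid & req) U req]) = {Hold, Grant, Done, Check}
AF A[(valid & req) U req]: least fixpoint, start Z0 = {Hold, Grant, Done, Check}, add states with every successor in Z. Z1 = {Hold, Reset, Grant, Done, Err, Check}; Z2 = {Hold, Reset, Grant, Done, Load, Err, Check}; Z3 = {Hold, Reset, Grant, Done, Load, Crit, Err, Check}; fixed.
Sat(AF A[(valid & req) U req]) = {Hold, Reset, Grant, Done, Load, Crit, Err, Check}
Halt ∉ Sat(AF A[(valid & req) U req]) = {Hold, Reset, Grant, Done, Load, Crit, Err, Check}, so the formula does not hold at Halt.

No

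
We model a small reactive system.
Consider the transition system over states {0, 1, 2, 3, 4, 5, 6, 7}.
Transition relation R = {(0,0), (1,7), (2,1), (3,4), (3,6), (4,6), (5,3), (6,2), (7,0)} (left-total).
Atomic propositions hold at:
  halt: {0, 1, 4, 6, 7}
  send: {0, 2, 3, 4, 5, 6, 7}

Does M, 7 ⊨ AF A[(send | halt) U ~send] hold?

Sat(send | halt) = {0, 1, 2, 3, 4, 5, 6, 7}
Sat(~send) = {1}
A[(send | halt) U ~send]: least fixpoint, start Z0 = Sat(~send) = {1}, add states in Sat(send | halt) with every successor in Z. Z1 = {1, 2}; Z2 = {1, 2, 6}; Z3 = {1, 2, 4, 6}; Z4 = {1, 2, 3, 4, 6}; Z5 = {1, 2, 3, 4, 5, 6}; fixed.
Sat(A[(send | halt) U ~send]) = {1, 2, 3, 4, 5, 6}
AF A[(send | halt) U ~send]: least fixpoint, start Z0 = {1, 2, 3, 4, 5, 6}, add states with every successor in Z. Already a fixed point.
Sat(AF A[(send | halt) U ~send]) = {1, 2, 3, 4, 5, 6}
7 ∉ Sat(AF A[(send | halt) U ~send]) = {1, 2, 3, 4, 5, 6}, so the formula does not hold at 7.

No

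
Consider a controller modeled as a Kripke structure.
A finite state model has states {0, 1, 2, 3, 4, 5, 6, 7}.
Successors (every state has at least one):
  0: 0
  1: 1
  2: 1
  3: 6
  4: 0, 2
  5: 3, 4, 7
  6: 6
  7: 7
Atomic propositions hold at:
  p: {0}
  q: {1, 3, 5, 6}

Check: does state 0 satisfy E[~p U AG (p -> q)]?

Sat(~p) = {1, 2, 3, 4, 5, 6, 7}
Sat(p -> q) = {1, 2, 3, 4, 5, 6, 7}
AG (p -> q): greatest fixpoint, start Z0 = {1, 2, 3, 4, 5, 6, 7}, keep only states in Sat with every successor in Z. Z1 = {1, 2, 3, 5, 6, 7}; Z2 = {1, 2, 3, 6, 7}; fixed.
Sat(AG (p -> q)) = {1, 2, 3, 6, 7}
E[~p U AG (p -> q)]: least fixpoint, start Z0 = Sat(AG (p -> q)) = {1, 2, 3, 6, 7}, add states in Sat(~p) with some successor in Z. Z1 = {1, 2, 3, 4, 5, 6, 7}; fixed.
Sat(E[~p U AG (p -> q)]) = {1, 2, 3, 4, 5, 6, 7}
0 ∉ Sat(E[~p U AG (p -> q)]) = {1, 2, 3, 4, 5, 6, 7}, so the formula does not hold at 0.

No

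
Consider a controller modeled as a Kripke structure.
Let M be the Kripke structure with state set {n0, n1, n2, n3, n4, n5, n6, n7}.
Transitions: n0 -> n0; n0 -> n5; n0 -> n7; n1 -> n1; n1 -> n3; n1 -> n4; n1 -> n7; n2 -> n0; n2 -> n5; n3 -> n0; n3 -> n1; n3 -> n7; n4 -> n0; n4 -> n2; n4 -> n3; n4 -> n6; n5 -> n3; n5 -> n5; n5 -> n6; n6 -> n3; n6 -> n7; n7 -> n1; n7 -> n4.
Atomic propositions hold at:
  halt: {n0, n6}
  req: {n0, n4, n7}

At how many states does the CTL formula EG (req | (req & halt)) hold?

3

Sat(req & halt) = {n0}
Sat(req | (req & halt)) = {n0, n4, n7}
EG (req | (req & halt)): greatest fixpoint, start Z0 = {n0, n4, n7}, keep only states in Sat with some successor in Z. Already a fixed point.
Sat(EG (req | (req & halt))) = {n0, n4, n7}
|Sat(EG (req | (req & halt)))| = |{n0, n4, n7}| = 3.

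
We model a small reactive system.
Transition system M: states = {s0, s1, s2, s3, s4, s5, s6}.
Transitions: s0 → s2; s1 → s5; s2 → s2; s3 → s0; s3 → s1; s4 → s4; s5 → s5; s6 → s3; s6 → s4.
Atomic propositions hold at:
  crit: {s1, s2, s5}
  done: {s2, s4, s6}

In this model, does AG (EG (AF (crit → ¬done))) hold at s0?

No

Sat(¬done) = {s0, s1, s3, s5}
Sat(crit → ¬done) = {s0, s1, s3, s4, s5, s6}
AF (crit → ¬done): least fixpoint, start Z0 = {s0, s1, s3, s4, s5, s6}, add states with every successor in Z. Already a fixed point.
Sat(AF (crit → ¬done)) = {s0, s1, s3, s4, s5, s6}
EG (AF (crit → ¬done)): greatest fixpoint, start Z0 = {s0, s1, s3, s4, s5, s6}, keep only states in Sat with some successor in Z. Z1 = {s1, s3, s4, s5, s6}; fixed.
Sat(EG (AF (crit → ¬done))) = {s1, s3, s4, s5, s6}
AG (EG (AF (crit → ¬done))): greatest fixpoint, start Z0 = {s1, s3, s4, s5, s6}, keep only states in Sat with every successor in Z. Z1 = {s1, s4, s5, s6}; Z2 = {s1, s4, s5}; fixed.
Sat(AG (EG (AF (crit → ¬done)))) = {s1, s4, s5}
s0 ∉ Sat(AG (EG (AF (crit → ¬done)))) = {s1, s4, s5}, so the formula does not hold at s0.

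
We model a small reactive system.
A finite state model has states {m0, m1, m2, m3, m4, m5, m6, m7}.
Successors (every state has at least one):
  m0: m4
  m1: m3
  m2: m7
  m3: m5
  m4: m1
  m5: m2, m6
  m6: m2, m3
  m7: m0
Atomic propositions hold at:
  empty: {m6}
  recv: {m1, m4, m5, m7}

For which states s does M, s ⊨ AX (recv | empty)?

{m0, m2, m3, m4}

Sat(recv | empty) = {m1, m4, m5, m6, m7}
Sat(AX (recv | empty)) = {s : every successor in {m1, m4, m5, m6, m7}} = {m0, m2, m3, m4}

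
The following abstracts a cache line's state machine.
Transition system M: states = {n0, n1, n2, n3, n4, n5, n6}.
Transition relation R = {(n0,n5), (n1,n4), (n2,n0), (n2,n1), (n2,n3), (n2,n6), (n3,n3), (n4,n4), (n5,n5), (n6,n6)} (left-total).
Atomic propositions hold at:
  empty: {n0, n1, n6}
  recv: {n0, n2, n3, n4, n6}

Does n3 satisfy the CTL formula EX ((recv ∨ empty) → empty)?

No

Sat(recv ∨ empty) = {n0, n1, n2, n3, n4, n6}
Sat((recv ∨ empty) → empty) = {n0, n1, n5, n6}
Sat(EX ((recv ∨ empty) → empty)) = {s : some successor in {n0, n1, n5, n6}} = {n0, n2, n5, n6}
n3 ∉ Sat(EX ((recv ∨ empty) → empty)) = {n0, n2, n5, n6}, so the formula does not hold at n3.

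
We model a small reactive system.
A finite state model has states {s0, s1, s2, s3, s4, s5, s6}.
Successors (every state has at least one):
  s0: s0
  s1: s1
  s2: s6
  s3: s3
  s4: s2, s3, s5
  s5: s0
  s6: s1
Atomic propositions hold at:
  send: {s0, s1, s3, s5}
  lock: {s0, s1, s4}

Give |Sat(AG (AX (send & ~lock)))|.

1

Sat(~lock) = {s2, s3, s5, s6}
Sat(send & ~lock) = {s3, s5}
Sat(AX (send & ~lock)) = {s : every successor in {s3, s5}} = {s3}
AG (AX (send & ~lock)): greatest fixpoint, start Z0 = {s3}, keep only states in Sat with every successor in Z. Already a fixed point.
Sat(AG (AX (send & ~lock))) = {s3}
|Sat(AG (AX (send & ~lock)))| = |{s3}| = 1.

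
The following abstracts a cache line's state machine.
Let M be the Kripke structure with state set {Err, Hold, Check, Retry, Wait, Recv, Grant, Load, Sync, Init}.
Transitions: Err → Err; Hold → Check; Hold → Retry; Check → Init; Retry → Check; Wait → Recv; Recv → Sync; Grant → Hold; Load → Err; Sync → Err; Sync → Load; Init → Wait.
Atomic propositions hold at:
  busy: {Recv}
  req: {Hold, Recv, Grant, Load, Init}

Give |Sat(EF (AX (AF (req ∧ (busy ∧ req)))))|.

6

Sat(busy ∧ req) = {Recv}
Sat(req ∧ (busy ∧ req)) = {Recv}
AF (req ∧ (busy ∧ req)): least fixpoint, start Z0 = {Recv}, add states with every successor in Z. Z1 = {Wait, Recv}; Z2 = {Wait, Recv, Init}; Z3 = {Check, Wait, Recv, Init}; Z4 = {Check, Retry, Wait, Recv, Init}; Z5 = {Hold, Check, Retry, Wait, Recv, Init}; Z6 = {Hold, Check, Retry, Wait, Recv, Grant, Init}; fixed.
Sat(AF (req ∧ (busy ∧ req))) = {Hold, Check, Retry, Wait, Recv, Grant, Init}
Sat(AX (AF (req ∧ (busy ∧ req)))) = {s : every successor in {Hold, Check, Retry, Wait, Recv, Grant, Init}} = {Hold, Check, Retry, Wait, Grant, Init}
EF (AX (AF (req ∧ (busy ∧ req)))): least fixpoint, start Z0 = {Hold, Check, Retry, Wait, Grant, Init}, add states with some successor in Z. Already a fixed point.
Sat(EF (AX (AF (req ∧ (busy ∧ req))))) = {Hold, Check, Retry, Wait, Grant, Init}
|Sat(EF (AX (AF (req ∧ (busy ∧ req)))))| = |{Hold, Check, Retry, Wait, Grant, Init}| = 6.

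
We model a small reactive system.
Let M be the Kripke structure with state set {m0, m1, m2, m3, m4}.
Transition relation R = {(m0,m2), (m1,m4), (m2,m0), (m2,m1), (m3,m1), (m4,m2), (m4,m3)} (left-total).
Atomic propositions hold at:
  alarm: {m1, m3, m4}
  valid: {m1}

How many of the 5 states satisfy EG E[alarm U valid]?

3

E[alarm U valid]: least fixpoint, start Z0 = Sat(valid) = {m1}, add states in Sat(alarm) with some successor in Z. Z1 = {m1, m3}; Z2 = {m1, m3, m4}; fixed.
Sat(E[alarm U valid]) = {m1, m3, m4}
EG E[alarm U valid]: greatest fixpoint, start Z0 = {m1, m3, m4}, keep only states in Sat with some successor in Z. Already a fixed point.
Sat(EG E[alarm U valid]) = {m1, m3, m4}
|Sat(EG E[alarm U valid])| = |{m1, m3, m4}| = 3.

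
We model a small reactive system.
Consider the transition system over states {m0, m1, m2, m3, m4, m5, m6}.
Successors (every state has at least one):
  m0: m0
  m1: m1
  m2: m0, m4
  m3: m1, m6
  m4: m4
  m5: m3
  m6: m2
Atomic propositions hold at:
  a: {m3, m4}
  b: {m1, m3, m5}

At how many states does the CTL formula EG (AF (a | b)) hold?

4

Sat(a | b) = {m1, m3, m4, m5}
AF (a | b): least fixpoint, start Z0 = {m1, m3, m4, m5}, add states with every successor in Z. Already a fixed point.
Sat(AF (a | b)) = {m1, m3, m4, m5}
EG (AF (a | b)): greatest fixpoint, start Z0 = {m1, m3, m4, m5}, keep only states in Sat with some successor in Z. Already a fixed point.
Sat(EG (AF (a | b))) = {m1, m3, m4, m5}
|Sat(EG (AF (a | b)))| = |{m1, m3, m4, m5}| = 4.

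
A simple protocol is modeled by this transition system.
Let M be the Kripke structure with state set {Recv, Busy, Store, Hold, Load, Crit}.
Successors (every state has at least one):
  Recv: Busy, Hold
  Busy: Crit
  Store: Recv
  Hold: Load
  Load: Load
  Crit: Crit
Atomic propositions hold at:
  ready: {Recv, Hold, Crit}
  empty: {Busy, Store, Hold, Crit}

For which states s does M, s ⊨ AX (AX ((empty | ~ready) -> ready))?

{Busy, Crit}

Sat(~ready) = {Busy, Store, Load}
Sat(empty | ~ready) = {Busy, Store, Hold, Load, Crit}
Sat((empty | ~ready) -> ready) = {Recv, Hold, Crit}
Sat(AX ((empty | ~ready) -> ready)) = {s : every successor in {Recv, Hold, Crit}} = {Busy, Store, Crit}
Sat(AX (AX ((empty | ~ready) -> ready))) = {s : every successor in {Busy, Store, Crit}} = {Busy, Crit}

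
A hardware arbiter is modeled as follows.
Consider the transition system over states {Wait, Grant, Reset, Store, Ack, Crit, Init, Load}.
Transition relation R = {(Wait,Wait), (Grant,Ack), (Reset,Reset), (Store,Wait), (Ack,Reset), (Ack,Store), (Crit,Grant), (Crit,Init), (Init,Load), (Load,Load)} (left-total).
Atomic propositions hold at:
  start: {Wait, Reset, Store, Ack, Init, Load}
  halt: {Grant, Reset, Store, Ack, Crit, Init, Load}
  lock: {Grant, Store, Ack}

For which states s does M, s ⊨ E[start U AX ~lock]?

{Wait, Reset, Store, Ack, Init, Load}

Sat(~lock) = {Wait, Reset, Crit, Init, Load}
Sat(AX ~lock) = {s : every successor in {Wait, Reset, Crit, Init, Load}} = {Wait, Reset, Store, Init, Load}
E[start U AX ~lock]: least fixpoint, start Z0 = Sat(AX ~lock) = {Wait, Reset, Store, Init, Load}, add states in Sat(start) with some successor in Z. Z1 = {Wait, Reset, Store, Ack, Init, Load}; fixed.
Sat(E[start U AX ~lock]) = {Wait, Reset, Store, Ack, Init, Load}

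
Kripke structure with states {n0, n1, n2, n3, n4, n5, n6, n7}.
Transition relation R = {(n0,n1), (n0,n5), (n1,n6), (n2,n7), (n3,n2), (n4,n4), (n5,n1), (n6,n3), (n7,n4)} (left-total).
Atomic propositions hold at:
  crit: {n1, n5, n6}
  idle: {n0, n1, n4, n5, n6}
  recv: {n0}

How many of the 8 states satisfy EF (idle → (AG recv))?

7

AG recv: greatest fixpoint, start Z0 = {n0}, keep only states in Sat with every successor in Z. Z1 = ∅; fixed.
Sat(AG recv) = ∅
Sat(idle → (AG recv)) = {n2, n3, n7}
EF (idle → (AG recv)): least fixpoint, start Z0 = {n2, n3, n7}, add states with some successor in Z. Z1 = {n2, n3, n6, n7}; Z2 = {n1, n2, n3, n6, n7}; Z3 = {n0, n1, n2, n3, n5, n6, n7}; fixed.
Sat(EF (idle → (AG recv))) = {n0, n1, n2, n3, n5, n6, n7}
|Sat(EF (idle → (AG recv)))| = |{n0, n1, n2, n3, n5, n6, n7}| = 7.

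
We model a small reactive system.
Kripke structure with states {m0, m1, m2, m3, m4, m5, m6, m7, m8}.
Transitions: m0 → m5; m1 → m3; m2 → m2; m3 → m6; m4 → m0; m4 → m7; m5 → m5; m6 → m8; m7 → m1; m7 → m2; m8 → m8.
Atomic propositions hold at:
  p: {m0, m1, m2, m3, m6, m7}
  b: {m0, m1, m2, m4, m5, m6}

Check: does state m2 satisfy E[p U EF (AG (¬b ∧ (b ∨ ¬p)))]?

Sat(¬b) = {m3, m7, m8}
Sat(¬p) = {m4, m5, m8}
Sat(b ∨ ¬p) = {m0, m1, m2, m4, m5, m6, m8}
Sat(¬b ∧ (b ∨ ¬p)) = {m8}
AG (¬b ∧ (b ∨ ¬p)): greatest fixpoint, start Z0 = {m8}, keep only states in Sat with every successor in Z. Already a fixed point.
Sat(AG (¬b ∧ (b ∨ ¬p))) = {m8}
EF (AG (¬b ∧ (b ∨ ¬p))): least fixpoint, start Z0 = {m8}, add states with some successor in Z. Z1 = {m6, m8}; Z2 = {m3, m6, m8}; Z3 = {m1, m3, m6, m8}; Z4 = {m1, m3, m6, m7, m8}; Z5 = {m1, m3, m4, m6, m7, m8}; fixed.
Sat(EF (AG (¬b ∧ (b ∨ ¬p)))) = {m1, m3, m4, m6, m7, m8}
E[p U EF (AG (¬b ∧ (b ∨ ¬p)))]: least fixpoint, start Z0 = Sat(EF (AG (¬b ∧ (b ∨ ¬p)))) = {m1, m3, m4, m6, m7, m8}, add states in Sat(p) with some successor in Z. Already a fixed point.
Sat(E[p U EF (AG (¬b ∧ (b ∨ ¬p)))]) = {m1, m3, m4, m6, m7, m8}
m2 ∉ Sat(E[p U EF (AG (¬b ∧ (b ∨ ¬p)))]) = {m1, m3, m4, m6, m7, m8}, so the formula does not hold at m2.

No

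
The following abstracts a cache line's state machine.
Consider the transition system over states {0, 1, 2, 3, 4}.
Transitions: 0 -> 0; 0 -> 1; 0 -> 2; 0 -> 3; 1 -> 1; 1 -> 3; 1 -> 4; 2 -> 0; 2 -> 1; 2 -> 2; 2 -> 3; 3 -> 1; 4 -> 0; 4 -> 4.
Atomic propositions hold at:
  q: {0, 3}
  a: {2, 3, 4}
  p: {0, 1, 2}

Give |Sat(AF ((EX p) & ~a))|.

Sat(EX p) = {s : some successor in {0, 1, 2}} = {0, 1, 2, 3, 4}
Sat(~a) = {0, 1}
Sat((EX p) & ~a) = {0, 1}
AF ((EX p) & ~a): least fixpoint, start Z0 = {0, 1}, add states with every successor in Z. Z1 = {0, 1, 3}; fixed.
Sat(AF ((EX p) & ~a)) = {0, 1, 3}
|Sat(AF ((EX p) & ~a))| = |{0, 1, 3}| = 3.

3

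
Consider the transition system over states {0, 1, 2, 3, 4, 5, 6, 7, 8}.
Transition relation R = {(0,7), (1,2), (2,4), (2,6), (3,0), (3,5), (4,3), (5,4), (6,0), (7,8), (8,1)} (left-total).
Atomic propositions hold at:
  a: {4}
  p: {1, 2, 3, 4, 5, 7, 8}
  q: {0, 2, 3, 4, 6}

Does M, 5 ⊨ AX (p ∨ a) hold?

Yes

Sat(p ∨ a) = {1, 2, 3, 4, 5, 7, 8}
Sat(AX (p ∨ a)) = {s : every successor in {1, 2, 3, 4, 5, 7, 8}} = {0, 1, 4, 5, 7, 8}
5 ∈ Sat(AX (p ∨ a)) = {0, 1, 4, 5, 7, 8}, so the formula holds at 5.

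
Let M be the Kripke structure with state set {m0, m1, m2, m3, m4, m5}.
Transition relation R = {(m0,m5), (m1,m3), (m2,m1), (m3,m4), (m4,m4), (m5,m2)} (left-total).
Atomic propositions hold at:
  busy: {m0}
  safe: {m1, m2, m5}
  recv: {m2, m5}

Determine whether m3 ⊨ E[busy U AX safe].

No

Sat(AX safe) = {s : every successor in {m1, m2, m5}} = {m0, m2, m5}
E[busy U AX safe]: least fixpoint, start Z0 = Sat(AX safe) = {m0, m2, m5}, add states in Sat(busy) with some successor in Z. Already a fixed point.
Sat(E[busy U AX safe]) = {m0, m2, m5}
m3 ∉ Sat(E[busy U AX safe]) = {m0, m2, m5}, so the formula does not hold at m3.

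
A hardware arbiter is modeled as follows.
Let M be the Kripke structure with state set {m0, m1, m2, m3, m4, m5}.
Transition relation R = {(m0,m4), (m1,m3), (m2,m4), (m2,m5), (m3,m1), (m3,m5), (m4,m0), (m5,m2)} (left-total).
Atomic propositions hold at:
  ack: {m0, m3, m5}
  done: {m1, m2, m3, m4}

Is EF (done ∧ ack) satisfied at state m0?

No

Sat(done ∧ ack) = {m3}
EF (done ∧ ack): least fixpoint, start Z0 = {m3}, add states with some successor in Z. Z1 = {m1, m3}; fixed.
Sat(EF (done ∧ ack)) = {m1, m3}
m0 ∉ Sat(EF (done ∧ ack)) = {m1, m3}, so the formula does not hold at m0.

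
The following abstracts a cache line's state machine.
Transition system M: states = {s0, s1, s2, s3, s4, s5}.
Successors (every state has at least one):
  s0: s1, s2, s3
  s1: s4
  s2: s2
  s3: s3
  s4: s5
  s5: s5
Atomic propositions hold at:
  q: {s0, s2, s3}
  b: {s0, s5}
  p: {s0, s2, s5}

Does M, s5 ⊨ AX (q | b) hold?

Yes

Sat(q | b) = {s0, s2, s3, s5}
Sat(AX (q | b)) = {s : every successor in {s0, s2, s3, s5}} = {s2, s3, s4, s5}
s5 ∈ Sat(AX (q | b)) = {s2, s3, s4, s5}, so the formula holds at s5.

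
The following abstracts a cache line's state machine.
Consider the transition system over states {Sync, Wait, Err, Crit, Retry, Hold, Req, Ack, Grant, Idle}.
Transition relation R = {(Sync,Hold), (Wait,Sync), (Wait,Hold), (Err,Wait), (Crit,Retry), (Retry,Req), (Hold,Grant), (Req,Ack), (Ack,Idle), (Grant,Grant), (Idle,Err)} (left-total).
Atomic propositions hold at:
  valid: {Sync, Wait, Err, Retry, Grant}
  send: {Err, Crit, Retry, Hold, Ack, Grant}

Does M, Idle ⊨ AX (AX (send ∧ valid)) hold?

Sat(send ∧ valid) = {Err, Retry, Grant}
Sat(AX (send ∧ valid)) = {s : every successor in {Err, Retry, Grant}} = {Crit, Hold, Grant, Idle}
Sat(AX (AX (send ∧ valid))) = {s : every successor in {Crit, Hold, Grant, Idle}} = {Sync, Hold, Ack, Grant}
Idle ∉ Sat(AX (AX (send ∧ valid))) = {Sync, Hold, Ack, Grant}, so the formula does not hold at Idle.

No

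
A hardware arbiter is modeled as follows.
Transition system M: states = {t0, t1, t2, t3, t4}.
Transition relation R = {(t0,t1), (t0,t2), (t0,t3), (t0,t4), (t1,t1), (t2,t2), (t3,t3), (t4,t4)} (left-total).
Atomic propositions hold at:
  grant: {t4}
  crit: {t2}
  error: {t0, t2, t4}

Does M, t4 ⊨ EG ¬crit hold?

Sat(¬crit) = {t0, t1, t3, t4}
EG ¬crit: greatest fixpoint, start Z0 = {t0, t1, t3, t4}, keep only states in Sat with some successor in Z. Already a fixed point.
Sat(EG ¬crit) = {t0, t1, t3, t4}
t4 ∈ Sat(EG ¬crit) = {t0, t1, t3, t4}, so the formula holds at t4.

Yes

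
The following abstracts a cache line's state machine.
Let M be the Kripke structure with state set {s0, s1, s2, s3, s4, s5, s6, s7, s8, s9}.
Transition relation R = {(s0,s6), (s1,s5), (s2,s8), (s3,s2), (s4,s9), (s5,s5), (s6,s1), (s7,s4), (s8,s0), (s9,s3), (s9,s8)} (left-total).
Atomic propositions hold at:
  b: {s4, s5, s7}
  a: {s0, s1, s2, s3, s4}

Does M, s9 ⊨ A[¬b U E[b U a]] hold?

Sat(¬b) = {s0, s1, s2, s3, s6, s8, s9}
E[b U a]: least fixpoint, start Z0 = Sat(a) = {s0, s1, s2, s3, s4}, add states in Sat(b) with some successor in Z. Z1 = {s0, s1, s2, s3, s4, s7}; fixed.
Sat(E[b U a]) = {s0, s1, s2, s3, s4, s7}
A[¬b U E[b U a]]: least fixpoint, start Z0 = Sat(E[b U a]) = {s0, s1, s2, s3, s4, s7}, add states in Sat(¬b) with every successor in Z. Z1 = {s0, s1, s2, s3, s4, s6, s7, s8}; Z2 = {s0, s1, s2, s3, s4, s6, s7, s8, s9}; fixed.
Sat(A[¬b U E[b U a]]) = {s0, s1, s2, s3, s4, s6, s7, s8, s9}
s9 ∈ Sat(A[¬b U E[b U a]]) = {s0, s1, s2, s3, s4, s6, s7, s8, s9}, so the formula holds at s9.

Yes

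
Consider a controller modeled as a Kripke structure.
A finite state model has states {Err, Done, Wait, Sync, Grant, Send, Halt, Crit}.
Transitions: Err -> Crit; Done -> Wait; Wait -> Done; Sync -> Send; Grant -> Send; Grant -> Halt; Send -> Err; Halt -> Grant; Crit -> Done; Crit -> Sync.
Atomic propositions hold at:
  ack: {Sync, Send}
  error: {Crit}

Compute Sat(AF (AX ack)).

{Sync}

Sat(AX ack) = {s : every successor in {Sync, Send}} = {Sync}
AF (AX ack): least fixpoint, start Z0 = {Sync}, add states with every successor in Z. Already a fixed point.
Sat(AF (AX ack)) = {Sync}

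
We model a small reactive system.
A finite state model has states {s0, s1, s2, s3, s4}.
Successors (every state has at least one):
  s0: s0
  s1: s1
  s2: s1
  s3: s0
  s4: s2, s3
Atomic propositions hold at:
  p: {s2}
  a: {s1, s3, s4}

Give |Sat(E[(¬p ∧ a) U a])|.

3

Sat(¬p) = {s0, s1, s3, s4}
Sat(¬p ∧ a) = {s1, s3, s4}
E[(¬p ∧ a) U a]: least fixpoint, start Z0 = Sat(a) = {s1, s3, s4}, add states in Sat(¬p ∧ a) with some successor in Z. Already a fixed point.
Sat(E[(¬p ∧ a) U a]) = {s1, s3, s4}
|Sat(E[(¬p ∧ a) U a])| = |{s1, s3, s4}| = 3.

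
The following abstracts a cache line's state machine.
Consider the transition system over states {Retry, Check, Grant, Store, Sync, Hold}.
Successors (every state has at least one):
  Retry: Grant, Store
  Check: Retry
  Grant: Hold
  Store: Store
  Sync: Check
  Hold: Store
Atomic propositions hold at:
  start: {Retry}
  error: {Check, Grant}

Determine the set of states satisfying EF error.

EF error: least fixpoint, start Z0 = {Check, Grant}, add states with some successor in Z. Z1 = {Retry, Check, Grant, Sync}; fixed.
Sat(EF error) = {Retry, Check, Grant, Sync}

{Retry, Check, Grant, Sync}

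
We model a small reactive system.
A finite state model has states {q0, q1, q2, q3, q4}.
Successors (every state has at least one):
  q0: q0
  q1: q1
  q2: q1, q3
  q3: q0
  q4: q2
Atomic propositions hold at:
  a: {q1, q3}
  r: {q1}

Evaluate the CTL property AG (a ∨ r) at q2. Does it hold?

No

Sat(a ∨ r) = {q1, q3}
AG (a ∨ r): greatest fixpoint, start Z0 = {q1, q3}, keep only states in Sat with every successor in Z. Z1 = {q1}; fixed.
Sat(AG (a ∨ r)) = {q1}
q2 ∉ Sat(AG (a ∨ r)) = {q1}, so the formula does not hold at q2.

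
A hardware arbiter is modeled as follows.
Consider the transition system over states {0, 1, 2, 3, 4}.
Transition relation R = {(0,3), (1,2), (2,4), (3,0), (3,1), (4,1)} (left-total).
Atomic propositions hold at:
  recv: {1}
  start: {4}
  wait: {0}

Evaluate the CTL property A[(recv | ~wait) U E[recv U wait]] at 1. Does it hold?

No

Sat(~wait) = {1, 2, 3, 4}
Sat(recv | ~wait) = {1, 2, 3, 4}
E[recv U wait]: least fixpoint, start Z0 = Sat(wait) = {0}, add states in Sat(recv) with some successor in Z. Already a fixed point.
Sat(E[recv U wait]) = {0}
A[(recv | ~wait) U E[recv U wait]]: least fixpoint, start Z0 = Sat(E[recv U wait]) = {0}, add states in Sat(recv | ~wait) with every successor in Z. Already a fixed point.
Sat(A[(recv | ~wait) U E[recv U wait]]) = {0}
1 ∉ Sat(A[(recv | ~wait) U E[recv U wait]]) = {0}, so the formula does not hold at 1.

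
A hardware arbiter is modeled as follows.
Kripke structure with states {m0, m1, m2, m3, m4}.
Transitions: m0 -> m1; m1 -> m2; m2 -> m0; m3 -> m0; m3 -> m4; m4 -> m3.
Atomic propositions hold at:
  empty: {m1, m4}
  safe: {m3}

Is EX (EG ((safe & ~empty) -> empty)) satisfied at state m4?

Sat(~empty) = {m0, m2, m3}
Sat(safe & ~empty) = {m3}
Sat((safe & ~empty) -> empty) = {m0, m1, m2, m4}
EG ((safe & ~empty) -> empty): greatest fixpoint, start Z0 = {m0, m1, m2, m4}, keep only states in Sat with some successor in Z. Z1 = {m0, m1, m2}; fixed.
Sat(EG ((safe & ~empty) -> empty)) = {m0, m1, m2}
Sat(EX (EG ((safe & ~empty) -> empty))) = {s : some successor in {m0, m1, m2}} = {m0, m1, m2, m3}
m4 ∉ Sat(EX (EG ((safe & ~empty) -> empty))) = {m0, m1, m2, m3}, so the formula does not hold at m4.

No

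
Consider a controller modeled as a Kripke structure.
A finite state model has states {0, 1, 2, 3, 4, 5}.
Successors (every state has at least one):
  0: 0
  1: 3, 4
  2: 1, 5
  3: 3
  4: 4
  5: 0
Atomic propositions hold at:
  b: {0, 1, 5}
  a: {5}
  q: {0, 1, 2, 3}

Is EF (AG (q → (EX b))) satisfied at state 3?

No

Sat(EX b) = {s : some successor in {0, 1, 5}} = {0, 2, 5}
Sat(q → (EX b)) = {0, 2, 4, 5}
AG (q → (EX b)): greatest fixpoint, start Z0 = {0, 2, 4, 5}, keep only states in Sat with every successor in Z. Z1 = {0, 4, 5}; fixed.
Sat(AG (q → (EX b))) = {0, 4, 5}
EF (AG (q → (EX b))): least fixpoint, start Z0 = {0, 4, 5}, add states with some successor in Z. Z1 = {0, 1, 2, 4, 5}; fixed.
Sat(EF (AG (q → (EX b)))) = {0, 1, 2, 4, 5}
3 ∉ Sat(EF (AG (q → (EX b)))) = {0, 1, 2, 4, 5}, so the formula does not hold at 3.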